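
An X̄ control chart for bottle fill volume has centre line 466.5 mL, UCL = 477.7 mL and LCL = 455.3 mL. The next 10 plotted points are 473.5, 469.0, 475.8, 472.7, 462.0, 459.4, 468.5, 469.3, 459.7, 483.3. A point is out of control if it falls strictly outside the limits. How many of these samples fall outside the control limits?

1

Compare each point to [455.3, 477.7]: sample 10 = 483.3 > UCL.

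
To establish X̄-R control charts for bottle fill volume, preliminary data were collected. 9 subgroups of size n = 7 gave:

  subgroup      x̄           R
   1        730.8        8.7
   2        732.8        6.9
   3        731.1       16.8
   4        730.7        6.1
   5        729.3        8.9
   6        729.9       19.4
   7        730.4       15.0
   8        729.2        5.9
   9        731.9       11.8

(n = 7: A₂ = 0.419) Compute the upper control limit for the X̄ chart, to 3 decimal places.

X̄̄ = (730.8 + 732.8 + 731.1 + 730.7 + 729.3 + 729.9 + 730.4 + 729.2 + 731.9) / 9 = 6576.1000 / 9 = 730.6778
R̄ = (8.7 + 6.9 + 16.8 + 6.1 + 8.9 + 19.4 + 15.0 + 5.9 + 11.8) / 9 = 99.5000 / 9 = 11.0556
UCL = X̄̄ + A₂·R̄ = 730.6778 + 0.419 × 11.0556 = 735.3101

735.310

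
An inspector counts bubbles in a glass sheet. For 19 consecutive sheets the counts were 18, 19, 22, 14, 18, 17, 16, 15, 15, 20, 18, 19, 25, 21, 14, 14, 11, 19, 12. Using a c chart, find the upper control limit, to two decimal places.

c̄ = (18 + 19 + 22 + 14 + 18 + 17 + 16 + 15 + 15 + 20 + 18 + 19 + 25 + 21 + 14 + 14 + 11 + 19 + 12) / 19 = 327 / 19 = 17.2105
UCL = c̄ + 3√c̄ = 17.2105 + 3 × √17.2105 = 17.2105 + 3 × 4.1486 = 29.6562

29.66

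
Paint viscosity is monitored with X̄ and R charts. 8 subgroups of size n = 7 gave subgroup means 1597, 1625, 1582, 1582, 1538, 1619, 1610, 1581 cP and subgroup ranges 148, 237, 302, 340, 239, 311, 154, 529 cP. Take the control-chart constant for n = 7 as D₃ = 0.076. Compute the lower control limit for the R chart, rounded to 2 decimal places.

21.47

R̄ = (148 + 237 + 302 + 340 + 239 + 311 + 154 + 529) / 8 = 2260.0000 / 8 = 282.5000
LCL_R = D₃·R̄ = 0.076 × 282.5000 = 21.4700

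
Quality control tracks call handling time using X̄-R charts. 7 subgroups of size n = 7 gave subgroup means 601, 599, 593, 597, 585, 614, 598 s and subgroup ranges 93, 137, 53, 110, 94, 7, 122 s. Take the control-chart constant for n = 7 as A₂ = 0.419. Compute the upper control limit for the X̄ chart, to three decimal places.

635.015

X̄̄ = (601 + 599 + 593 + 597 + 585 + 614 + 598) / 7 = 4187.0000 / 7 = 598.1429
R̄ = (93 + 137 + 53 + 110 + 94 + 7 + 122) / 7 = 616.0000 / 7 = 88.0000
UCL = X̄̄ + A₂·R̄ = 598.1429 + 0.419 × 88.0000 = 635.0149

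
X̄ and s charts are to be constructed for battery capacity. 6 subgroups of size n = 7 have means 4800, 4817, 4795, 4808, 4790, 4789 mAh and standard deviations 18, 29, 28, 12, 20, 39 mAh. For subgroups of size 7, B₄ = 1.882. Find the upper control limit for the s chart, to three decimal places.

45.795

s̄ = (18 + 29 + 28 + 12 + 20 + 39) / 6 = 24.3333
UCL_s = B₄·s̄ = 1.882 × 24.3333 = 45.7953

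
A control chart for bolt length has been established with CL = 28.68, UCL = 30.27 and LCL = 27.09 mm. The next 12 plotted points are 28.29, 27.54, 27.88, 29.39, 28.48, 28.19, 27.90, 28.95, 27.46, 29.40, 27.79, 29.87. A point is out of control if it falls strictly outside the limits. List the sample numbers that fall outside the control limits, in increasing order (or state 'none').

All 12 points lie within [27.09, 30.27].

none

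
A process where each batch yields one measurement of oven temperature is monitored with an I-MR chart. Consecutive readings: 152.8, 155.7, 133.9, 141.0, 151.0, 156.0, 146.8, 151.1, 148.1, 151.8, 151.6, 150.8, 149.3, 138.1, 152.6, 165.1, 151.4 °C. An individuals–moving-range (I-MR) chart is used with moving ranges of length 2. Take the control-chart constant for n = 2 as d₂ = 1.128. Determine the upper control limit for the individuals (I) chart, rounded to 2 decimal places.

X̄ = (152.8 + 155.7 + 133.9 + 141.0 + 151.0 + 156.0 + 146.8 + 151.1 + 148.1 + 151.8 + 151.6 + 150.8 + 149.3 + 138.1 + 152.6 + 165.1 + 151.4) / 17 = 149.8294
Moving ranges: 2.9, 21.8, 7.1, 10.0, 5.0, 9.2, 4.3, 3.0, 3.7, 0.2, 0.8, 1.5, 11.2, 14.5, 12.5, 13.7; M̄R̄ = 121.4000 / 16 = 7.5875
UCL = X̄ + 3·M̄R̄/d₂ = 149.8294 + 3 × 7.5875 / 1.128 = 170.0089

170.01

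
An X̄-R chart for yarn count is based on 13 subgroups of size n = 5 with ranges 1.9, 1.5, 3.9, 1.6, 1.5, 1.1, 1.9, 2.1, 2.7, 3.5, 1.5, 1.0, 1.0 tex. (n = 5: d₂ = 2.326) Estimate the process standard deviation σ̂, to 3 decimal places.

0.833

R̄ = (1.9 + 1.5 + 3.9 + 1.6 + 1.5 + 1.1 + 1.9 + 2.1 + 2.7 + 3.5 + 1.5 + 1.0 + 1.0) / 13 = 1.9385
σ̂ = R̄ / d₂ = 1.9385 / 2.326 = 0.8334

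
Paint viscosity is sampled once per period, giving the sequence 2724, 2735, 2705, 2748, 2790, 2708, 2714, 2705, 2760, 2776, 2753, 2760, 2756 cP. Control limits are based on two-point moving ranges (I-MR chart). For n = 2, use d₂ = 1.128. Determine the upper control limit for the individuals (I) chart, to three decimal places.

2813.772

X̄ = (2724 + 2735 + 2705 + 2748 + 2790 + 2708 + 2714 + 2705 + 2760 + 2776 + 2753 + 2760 + 2756) / 13 = 2741.0769
Moving ranges: 11, 30, 43, 42, 82, 6, 9, 55, 16, 23, 7, 4; M̄R̄ = 328.0000 / 12 = 27.3333
UCL = X̄ + 3·M̄R̄/d₂ = 2741.0769 + 3 × 27.3333 / 1.128 = 2813.7720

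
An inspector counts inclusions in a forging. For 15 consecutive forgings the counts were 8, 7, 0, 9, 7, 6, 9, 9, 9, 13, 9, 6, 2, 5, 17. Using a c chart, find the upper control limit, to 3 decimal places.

16.076

c̄ = (8 + 7 + 0 + 9 + 7 + 6 + 9 + 9 + 9 + 13 + 9 + 6 + 2 + 5 + 17) / 15 = 116 / 15 = 7.7333
UCL = c̄ + 3√c̄ = 7.7333 + 3 × √7.7333 = 7.7333 + 3 × 2.7809 = 16.0760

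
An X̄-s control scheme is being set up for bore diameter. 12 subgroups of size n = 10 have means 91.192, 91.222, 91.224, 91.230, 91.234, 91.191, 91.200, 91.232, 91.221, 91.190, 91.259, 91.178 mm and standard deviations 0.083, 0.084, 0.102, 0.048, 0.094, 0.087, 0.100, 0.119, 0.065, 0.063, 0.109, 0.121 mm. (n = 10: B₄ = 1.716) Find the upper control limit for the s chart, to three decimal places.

s̄ = (0.083 + 0.084 + 0.102 + 0.048 + 0.094 + 0.087 + 0.100 + 0.119 + 0.065 + 0.063 + 0.109 + 0.121) / 12 = 0.0896
UCL_s = B₄·s̄ = 1.716 × 0.0896 = 0.1537

0.154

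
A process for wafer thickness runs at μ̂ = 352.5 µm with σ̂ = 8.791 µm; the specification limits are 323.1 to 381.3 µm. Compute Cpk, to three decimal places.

1.092

Cpu = (USL − μ̂) / (3σ̂) = (381.3 − 352.5) / (3 × 8.791) = 1.0920; Cpl = (μ̂ − LSL) / (3σ̂) = (352.5 − 323.1) / (3 × 8.791) = 1.1148; Cpk = min(Cpu, Cpl) = 1.0920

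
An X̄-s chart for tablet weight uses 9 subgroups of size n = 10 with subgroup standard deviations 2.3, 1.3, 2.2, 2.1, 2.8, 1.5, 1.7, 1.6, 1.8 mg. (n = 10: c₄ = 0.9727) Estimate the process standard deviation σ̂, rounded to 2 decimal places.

1.98

s̄ = (2.3 + 1.3 + 2.2 + 2.1 + 2.8 + 1.5 + 1.7 + 1.6 + 1.8) / 9 = 1.9222
σ̂ = s̄ / c₄ = 1.9222 / 0.9727 = 1.9762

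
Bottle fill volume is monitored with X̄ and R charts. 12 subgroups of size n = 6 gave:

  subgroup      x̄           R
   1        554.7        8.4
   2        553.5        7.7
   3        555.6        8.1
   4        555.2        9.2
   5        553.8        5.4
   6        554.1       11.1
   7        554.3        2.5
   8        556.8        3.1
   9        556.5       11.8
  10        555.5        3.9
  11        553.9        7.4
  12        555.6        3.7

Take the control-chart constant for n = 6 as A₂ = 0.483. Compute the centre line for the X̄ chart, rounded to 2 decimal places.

554.96

X̄̄ = (554.7 + 553.5 + 555.6 + 555.2 + 553.8 + 554.1 + 554.3 + 556.8 + 556.5 + 555.5 + 553.9 + 555.6) / 12 = 6659.5000 / 12 = 554.9583
CL = X̄̄ = 554.9583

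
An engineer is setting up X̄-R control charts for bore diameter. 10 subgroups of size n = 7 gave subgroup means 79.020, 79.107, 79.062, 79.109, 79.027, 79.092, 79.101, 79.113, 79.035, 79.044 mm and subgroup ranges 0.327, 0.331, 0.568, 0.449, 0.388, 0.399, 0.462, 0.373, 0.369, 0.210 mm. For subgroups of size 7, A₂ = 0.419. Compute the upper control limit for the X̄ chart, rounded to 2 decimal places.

79.23

X̄̄ = (79.020 + 79.107 + 79.062 + 79.109 + 79.027 + 79.092 + 79.101 + 79.113 + 79.035 + 79.044) / 10 = 790.7100 / 10 = 79.0710
R̄ = (0.327 + 0.331 + 0.568 + 0.449 + 0.388 + 0.399 + 0.462 + 0.373 + 0.369 + 0.210) / 10 = 3.8760 / 10 = 0.3876
UCL = X̄̄ + A₂·R̄ = 79.0710 + 0.419 × 0.3876 = 79.2334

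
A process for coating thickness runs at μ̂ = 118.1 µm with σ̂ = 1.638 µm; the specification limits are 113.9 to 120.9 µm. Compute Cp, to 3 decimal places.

Cp = (USL − LSL) / (6σ̂) = (120.9 − 113.9) / (6 × 1.638) = 7.0000 / 9.8280 = 0.7123

0.712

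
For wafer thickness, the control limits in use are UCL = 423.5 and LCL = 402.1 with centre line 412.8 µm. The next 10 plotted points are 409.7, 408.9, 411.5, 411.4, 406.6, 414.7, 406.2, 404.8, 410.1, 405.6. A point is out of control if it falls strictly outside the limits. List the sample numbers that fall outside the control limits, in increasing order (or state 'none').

All 10 points lie within [402.1, 423.5].

none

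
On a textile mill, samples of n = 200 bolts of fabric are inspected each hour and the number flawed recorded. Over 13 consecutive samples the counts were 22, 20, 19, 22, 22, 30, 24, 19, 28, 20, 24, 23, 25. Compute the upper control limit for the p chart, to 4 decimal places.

p̄ = Σdᵢ / (k·n) = 298 / (13 × 200) = 0.11462
UCL = p̄ + 3·√(p̄(1−p̄)/n) = 0.11462 + 3 × √(0.11462×0.88538/200) = 0.11462 + 3 × 0.02253 = 0.18219

0.1822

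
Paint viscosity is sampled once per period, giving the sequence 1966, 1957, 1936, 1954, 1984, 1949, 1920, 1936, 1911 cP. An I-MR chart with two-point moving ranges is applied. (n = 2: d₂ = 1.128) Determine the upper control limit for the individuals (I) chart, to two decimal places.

2006.73

X̄ = (1966 + 1957 + 1936 + 1954 + 1984 + 1949 + 1920 + 1936 + 1911) / 9 = 1945.8889
Moving ranges: 9, 21, 18, 30, 35, 29, 16, 25; M̄R̄ = 183.0000 / 8 = 22.8750
UCL = X̄ + 3·M̄R̄/d₂ = 1945.8889 + 3 × 22.8750 / 1.128 = 2006.7267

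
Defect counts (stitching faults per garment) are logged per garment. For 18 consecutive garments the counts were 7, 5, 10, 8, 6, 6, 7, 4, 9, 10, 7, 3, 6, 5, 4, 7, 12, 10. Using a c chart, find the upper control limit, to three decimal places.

14.937

c̄ = (7 + 5 + 10 + 8 + 6 + 6 + 7 + 4 + 9 + 10 + 7 + 3 + 6 + 5 + 4 + 7 + 12 + 10) / 18 = 126 / 18 = 7.0000
UCL = c̄ + 3√c̄ = 7.0000 + 3 × √7.0000 = 7.0000 + 3 × 2.6458 = 14.9373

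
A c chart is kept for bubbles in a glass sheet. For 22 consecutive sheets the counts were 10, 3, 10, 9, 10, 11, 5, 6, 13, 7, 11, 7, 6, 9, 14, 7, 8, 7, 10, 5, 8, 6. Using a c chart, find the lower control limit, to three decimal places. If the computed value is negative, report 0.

0.000

c̄ = (10 + 3 + 10 + 9 + 10 + 11 + 5 + 6 + 13 + 7 + 11 + 7 + 6 + 9 + 14 + 7 + 8 + 7 + 10 + 5 + 8 + 6) / 22 = 182 / 22 = 8.2727
LCL = c̄ − 3√c̄ = 8.2727 − 3 × 2.8762 = -0.3560 → 0 (cannot be negative)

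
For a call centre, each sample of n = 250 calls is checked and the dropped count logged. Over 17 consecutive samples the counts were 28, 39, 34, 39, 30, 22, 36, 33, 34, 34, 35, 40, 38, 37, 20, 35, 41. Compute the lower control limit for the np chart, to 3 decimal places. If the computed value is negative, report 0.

p̄ = Σdᵢ / (k·n) = 575 / (17 × 250) = 0.13529
LCL = np̄ − 3·√(np̄(1−p̄)) = 33.8235 − 3 × 5.4081 = 17.5993

17.599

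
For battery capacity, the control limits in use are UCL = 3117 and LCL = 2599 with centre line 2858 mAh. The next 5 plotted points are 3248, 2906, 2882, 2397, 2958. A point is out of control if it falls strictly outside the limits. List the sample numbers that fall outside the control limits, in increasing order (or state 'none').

1, 4

Compare each point to [2599, 3117]: sample 1 = 3248 > UCL; sample 4 = 2397 < LCL.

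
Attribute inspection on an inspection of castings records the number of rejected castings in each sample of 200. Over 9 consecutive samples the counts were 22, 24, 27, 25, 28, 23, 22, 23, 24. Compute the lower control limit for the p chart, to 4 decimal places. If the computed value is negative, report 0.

p̄ = Σdᵢ / (k·n) = 218 / (9 × 200) = 0.12111
LCL = p̄ − 3·√(p̄(1−p̄)/n) = 0.12111 − 3 × 0.02307 = 0.05190

0.0519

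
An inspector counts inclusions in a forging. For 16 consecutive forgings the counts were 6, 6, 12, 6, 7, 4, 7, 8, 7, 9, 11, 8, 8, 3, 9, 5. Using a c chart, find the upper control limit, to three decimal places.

c̄ = (6 + 6 + 12 + 6 + 7 + 4 + 7 + 8 + 7 + 9 + 11 + 8 + 8 + 3 + 9 + 5) / 16 = 116 / 16 = 7.2500
UCL = c̄ + 3√c̄ = 7.2500 + 3 × √7.2500 = 7.2500 + 3 × 2.6926 = 15.3277

15.328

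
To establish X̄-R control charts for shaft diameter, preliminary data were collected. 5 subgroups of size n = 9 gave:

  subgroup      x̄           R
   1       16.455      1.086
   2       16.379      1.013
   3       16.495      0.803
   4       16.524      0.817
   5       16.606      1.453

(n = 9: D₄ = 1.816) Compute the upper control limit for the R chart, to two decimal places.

1.88

R̄ = (1.086 + 1.013 + 0.803 + 0.817 + 1.453) / 5 = 5.1720 / 5 = 1.0344
UCL_R = D₄·R̄ = 1.816 × 1.0344 = 1.8785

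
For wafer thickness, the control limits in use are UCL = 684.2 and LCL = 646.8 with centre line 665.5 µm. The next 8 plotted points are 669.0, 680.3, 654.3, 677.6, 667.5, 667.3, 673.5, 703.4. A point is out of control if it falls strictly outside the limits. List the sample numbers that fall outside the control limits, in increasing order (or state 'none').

8

Compare each point to [646.8, 684.2]: sample 8 = 703.4 > UCL.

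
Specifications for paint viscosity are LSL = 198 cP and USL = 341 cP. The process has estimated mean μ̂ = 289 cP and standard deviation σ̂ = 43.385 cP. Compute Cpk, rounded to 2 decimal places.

Cpu = (USL − μ̂) / (3σ̂) = (341 − 289) / (3 × 43.385) = 0.3995; Cpl = (μ̂ − LSL) / (3σ̂) = (289 − 198) / (3 × 43.385) = 0.6992; Cpk = min(Cpu, Cpl) = 0.3995

0.40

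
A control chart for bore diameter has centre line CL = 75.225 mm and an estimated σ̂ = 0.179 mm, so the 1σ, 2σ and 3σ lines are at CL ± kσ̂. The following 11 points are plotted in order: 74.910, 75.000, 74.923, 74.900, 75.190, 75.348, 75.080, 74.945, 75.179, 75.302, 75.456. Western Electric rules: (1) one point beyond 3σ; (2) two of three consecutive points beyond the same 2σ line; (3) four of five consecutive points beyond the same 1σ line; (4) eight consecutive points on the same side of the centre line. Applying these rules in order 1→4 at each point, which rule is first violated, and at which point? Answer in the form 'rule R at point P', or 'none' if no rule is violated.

rule 3 at point 4

Zone of each point (C = within 1σ̂, B = 1σ̂–2σ̂, A = 2σ̂–3σ̂, * = beyond 3σ̂; sign = side of CL): 1:-B, 2:-B, 3:-B, 4:-B, 5:-C, 6:+C, 7:-C, 8:-B, 9:-C, 10:+C, 11:+B
Rule 3 (four of five consecutive points beyond the same 1σ limit) is satisfied at point 4.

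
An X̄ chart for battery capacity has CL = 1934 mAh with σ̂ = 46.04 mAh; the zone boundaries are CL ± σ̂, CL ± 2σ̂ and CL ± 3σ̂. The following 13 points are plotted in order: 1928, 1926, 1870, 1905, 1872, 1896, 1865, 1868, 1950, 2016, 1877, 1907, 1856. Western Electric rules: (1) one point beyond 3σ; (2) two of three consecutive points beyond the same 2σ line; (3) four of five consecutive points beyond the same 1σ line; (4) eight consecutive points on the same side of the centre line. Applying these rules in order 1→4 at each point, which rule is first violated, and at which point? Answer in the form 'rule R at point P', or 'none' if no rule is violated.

rule 4 at point 8

Zone of each point (C = within 1σ̂, B = 1σ̂–2σ̂, A = 2σ̂–3σ̂, * = beyond 3σ̂; sign = side of CL): 1:-C, 2:-C, 3:-B, 4:-C, 5:-B, 6:-C, 7:-B, 8:-B, 9:+C, 10:+B, 11:-B, 12:-C, 13:-B
Rule 4 (eight consecutive points on the same side of the centre line) is satisfied at point 8.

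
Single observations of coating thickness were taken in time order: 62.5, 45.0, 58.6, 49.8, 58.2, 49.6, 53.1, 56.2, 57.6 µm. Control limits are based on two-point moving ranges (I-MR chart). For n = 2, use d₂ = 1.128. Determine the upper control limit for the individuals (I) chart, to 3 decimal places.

76.087

X̄ = (62.5 + 45.0 + 58.6 + 49.8 + 58.2 + 49.6 + 53.1 + 56.2 + 57.6) / 9 = 54.5111
Moving ranges: 17.5, 13.6, 8.8, 8.4, 8.6, 3.5, 3.1, 1.4; M̄R̄ = 64.9000 / 8 = 8.1125
UCL = X̄ + 3·M̄R̄/d₂ = 54.5111 + 3 × 8.1125 / 1.128 = 76.0869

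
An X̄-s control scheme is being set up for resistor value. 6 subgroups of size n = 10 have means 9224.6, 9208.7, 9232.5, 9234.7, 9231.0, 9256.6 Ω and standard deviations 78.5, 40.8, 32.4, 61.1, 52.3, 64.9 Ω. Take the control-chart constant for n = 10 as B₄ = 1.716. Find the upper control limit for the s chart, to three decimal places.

94.380

s̄ = (78.5 + 40.8 + 32.4 + 61.1 + 52.3 + 64.9) / 6 = 55.0000
UCL_s = B₄·s̄ = 1.716 × 55.0000 = 94.3800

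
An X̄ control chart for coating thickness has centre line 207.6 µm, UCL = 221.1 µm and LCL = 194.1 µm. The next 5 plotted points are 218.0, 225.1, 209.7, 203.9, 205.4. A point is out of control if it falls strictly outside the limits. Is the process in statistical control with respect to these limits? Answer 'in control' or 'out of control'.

out of control

Compare each point to [194.1, 221.1]: sample 2 = 225.1 > UCL.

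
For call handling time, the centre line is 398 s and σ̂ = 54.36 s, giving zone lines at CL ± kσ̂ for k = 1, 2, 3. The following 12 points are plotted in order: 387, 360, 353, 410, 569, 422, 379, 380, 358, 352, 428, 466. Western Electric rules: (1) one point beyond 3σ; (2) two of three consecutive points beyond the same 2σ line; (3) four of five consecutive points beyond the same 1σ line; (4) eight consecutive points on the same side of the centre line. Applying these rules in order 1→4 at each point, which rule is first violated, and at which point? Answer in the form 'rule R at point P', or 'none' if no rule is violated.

rule 1 at point 5

Zone of each point (C = within 1σ̂, B = 1σ̂–2σ̂, A = 2σ̂–3σ̂, * = beyond 3σ̂; sign = side of CL): 1:-C, 2:-C, 3:-C, 4:+C, 5:+*, 6:+C, 7:-C, 8:-C, 9:-C, 10:-C, 11:+C, 12:+B
Rule 1 (one point beyond the 3σ limits) is satisfied at point 5.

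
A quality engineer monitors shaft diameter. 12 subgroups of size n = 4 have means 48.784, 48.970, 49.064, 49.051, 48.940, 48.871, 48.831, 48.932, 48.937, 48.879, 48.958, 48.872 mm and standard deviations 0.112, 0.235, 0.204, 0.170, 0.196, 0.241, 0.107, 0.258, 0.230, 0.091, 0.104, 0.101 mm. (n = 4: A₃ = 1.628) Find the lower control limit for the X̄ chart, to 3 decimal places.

48.646

X̄̄ = (48.784 + 48.970 + 49.064 + 49.051 + 48.940 + 48.871 + 48.831 + 48.932 + 48.937 + 48.879 + 48.958 + 48.872) / 12 = 48.9241
s̄ = (0.112 + 0.235 + 0.204 + 0.170 + 0.196 + 0.241 + 0.107 + 0.258 + 0.230 + 0.091 + 0.104 + 0.101) / 12 = 0.1707
LCL = X̄̄ − A₃·s̄ = 48.9241 − 1.628 × 0.1707 = 48.6461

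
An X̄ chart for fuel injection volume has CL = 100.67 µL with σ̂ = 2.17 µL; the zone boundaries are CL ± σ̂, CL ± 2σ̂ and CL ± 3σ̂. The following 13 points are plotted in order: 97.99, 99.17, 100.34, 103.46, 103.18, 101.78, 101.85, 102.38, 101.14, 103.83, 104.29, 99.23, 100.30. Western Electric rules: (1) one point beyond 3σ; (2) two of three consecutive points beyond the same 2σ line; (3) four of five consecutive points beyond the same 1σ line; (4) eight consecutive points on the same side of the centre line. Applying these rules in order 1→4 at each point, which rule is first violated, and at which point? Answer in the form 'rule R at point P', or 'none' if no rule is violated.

rule 4 at point 11

Zone of each point (C = within 1σ̂, B = 1σ̂–2σ̂, A = 2σ̂–3σ̂, * = beyond 3σ̂; sign = side of CL): 1:-B, 2:-C, 3:-C, 4:+B, 5:+B, 6:+C, 7:+C, 8:+C, 9:+C, 10:+B, 11:+B, 12:-C, 13:-C
Rule 4 (eight consecutive points on the same side of the centre line) is satisfied at point 11.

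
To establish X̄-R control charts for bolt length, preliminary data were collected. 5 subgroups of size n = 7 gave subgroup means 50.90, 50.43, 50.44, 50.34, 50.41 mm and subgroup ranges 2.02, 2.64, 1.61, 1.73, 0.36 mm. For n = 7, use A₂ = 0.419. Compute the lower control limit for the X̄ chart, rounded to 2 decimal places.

49.80

X̄̄ = (50.90 + 50.43 + 50.44 + 50.34 + 50.41) / 5 = 252.5200 / 5 = 50.5040
R̄ = (2.02 + 2.64 + 1.61 + 1.73 + 0.36) / 5 = 8.3600 / 5 = 1.6720
LCL = X̄̄ − A₂·R̄ = 50.5040 − 0.419 × 1.6720 = 49.8034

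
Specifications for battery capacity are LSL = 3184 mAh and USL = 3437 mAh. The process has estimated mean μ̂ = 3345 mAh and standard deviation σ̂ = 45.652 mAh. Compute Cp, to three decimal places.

0.924

Cp = (USL − LSL) / (6σ̂) = (3437 − 3184) / (6 × 45.652) = 253.0000 / 273.9120 = 0.9237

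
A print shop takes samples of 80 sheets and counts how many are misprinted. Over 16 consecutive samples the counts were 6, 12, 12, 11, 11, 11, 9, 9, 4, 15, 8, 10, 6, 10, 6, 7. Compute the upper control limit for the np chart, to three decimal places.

p̄ = Σdᵢ / (k·n) = 147 / (16 × 80) = 0.11484
UCL = np̄ + 3·√(np̄(1−p̄)) = 9.1875 + 3 × √(9.1875×0.88516) = 9.1875 + 3 × 2.8517 = 17.7427

17.743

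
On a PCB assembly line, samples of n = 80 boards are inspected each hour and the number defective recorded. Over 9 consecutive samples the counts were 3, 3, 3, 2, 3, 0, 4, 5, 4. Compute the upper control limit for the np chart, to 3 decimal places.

p̄ = Σdᵢ / (k·n) = 27 / (9 × 80) = 0.03750
UCL = np̄ + 3·√(np̄(1−p̄)) = 3.0000 + 3 × √(3.0000×0.96250) = 3.0000 + 3 × 1.6993 = 8.0978

8.098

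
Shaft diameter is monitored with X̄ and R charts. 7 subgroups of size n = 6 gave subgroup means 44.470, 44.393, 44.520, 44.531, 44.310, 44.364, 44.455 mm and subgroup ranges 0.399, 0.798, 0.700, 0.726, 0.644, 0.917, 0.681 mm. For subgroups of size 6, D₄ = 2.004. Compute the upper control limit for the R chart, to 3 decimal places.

R̄ = (0.399 + 0.798 + 0.700 + 0.726 + 0.644 + 0.917 + 0.681) / 7 = 4.8650 / 7 = 0.6950
UCL_R = D₄·R̄ = 2.004 × 0.6950 = 1.3928

1.393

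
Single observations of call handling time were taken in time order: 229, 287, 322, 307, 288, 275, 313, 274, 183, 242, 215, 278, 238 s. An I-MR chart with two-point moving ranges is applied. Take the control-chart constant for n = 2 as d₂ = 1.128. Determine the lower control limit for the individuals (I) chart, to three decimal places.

155.311

X̄ = (229 + 287 + 322 + 307 + 288 + 275 + 313 + 274 + 183 + 242 + 215 + 278 + 238) / 13 = 265.4615
Moving ranges: 58, 35, 15, 19, 13, 38, 39, 91, 59, 27, 63, 40; M̄R̄ = 497.0000 / 12 = 41.4167
LCL = X̄ − 3·M̄R̄/d₂ = 265.4615 − 3 × 41.4167 / 1.128 = 155.3108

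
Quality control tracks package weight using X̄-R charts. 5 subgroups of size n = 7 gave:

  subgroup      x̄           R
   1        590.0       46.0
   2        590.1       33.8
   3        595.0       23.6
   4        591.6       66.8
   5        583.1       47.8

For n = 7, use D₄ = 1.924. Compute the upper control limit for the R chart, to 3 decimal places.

83.886

R̄ = (46.0 + 33.8 + 23.6 + 66.8 + 47.8) / 5 = 218.0000 / 5 = 43.6000
UCL_R = D₄·R̄ = 1.924 × 43.6000 = 83.8864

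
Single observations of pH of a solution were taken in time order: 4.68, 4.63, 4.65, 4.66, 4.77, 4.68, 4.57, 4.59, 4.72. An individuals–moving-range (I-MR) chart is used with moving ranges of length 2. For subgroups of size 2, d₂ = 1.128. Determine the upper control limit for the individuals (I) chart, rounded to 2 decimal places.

X̄ = (4.68 + 4.63 + 4.65 + 4.66 + 4.77 + 4.68 + 4.57 + 4.59 + 4.72) / 9 = 4.6611
Moving ranges: 0.05, 0.02, 0.01, 0.11, 0.09, 0.11, 0.02, 0.13; M̄R̄ = 0.5400 / 8 = 0.0675
UCL = X̄ + 3·M̄R̄/d₂ = 4.6611 + 3 × 0.0675 / 1.128 = 4.8406

4.84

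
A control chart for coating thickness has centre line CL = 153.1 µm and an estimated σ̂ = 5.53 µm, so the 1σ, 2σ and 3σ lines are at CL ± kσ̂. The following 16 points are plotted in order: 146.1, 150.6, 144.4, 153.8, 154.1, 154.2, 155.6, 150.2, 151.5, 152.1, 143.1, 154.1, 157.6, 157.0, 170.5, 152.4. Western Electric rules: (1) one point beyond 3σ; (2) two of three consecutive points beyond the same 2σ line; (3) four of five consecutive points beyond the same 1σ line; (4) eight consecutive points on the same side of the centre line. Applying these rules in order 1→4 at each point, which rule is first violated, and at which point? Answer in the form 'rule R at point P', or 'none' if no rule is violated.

rule 1 at point 15

Zone of each point (C = within 1σ̂, B = 1σ̂–2σ̂, A = 2σ̂–3σ̂, * = beyond 3σ̂; sign = side of CL): 1:-B, 2:-C, 3:-B, 4:+C, 5:+C, 6:+C, 7:+C, 8:-C, 9:-C, 10:-C, 11:-B, 12:+C, 13:+C, 14:+C, 15:+*, 16:-C
Rule 1 (one point beyond the 3σ limits) is satisfied at point 15.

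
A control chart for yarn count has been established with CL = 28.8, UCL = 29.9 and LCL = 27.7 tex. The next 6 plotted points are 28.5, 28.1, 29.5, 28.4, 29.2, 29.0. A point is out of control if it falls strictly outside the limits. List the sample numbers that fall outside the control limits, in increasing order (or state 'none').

none

All 6 points lie within [27.7, 29.9].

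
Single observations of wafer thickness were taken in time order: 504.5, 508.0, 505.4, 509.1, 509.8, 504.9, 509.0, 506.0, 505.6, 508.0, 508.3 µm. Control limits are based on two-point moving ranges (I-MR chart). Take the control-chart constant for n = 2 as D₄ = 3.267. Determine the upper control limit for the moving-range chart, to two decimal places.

8.36

Moving ranges: 3.5, 2.6, 3.7, 0.7, 4.9, 4.1, 3.0, 0.4, 2.4, 0.3; M̄R̄ = 25.6000 / 10 = 2.5600
UCL_MR = D₄·M̄R̄ = 3.267 × 2.5600 = 8.3635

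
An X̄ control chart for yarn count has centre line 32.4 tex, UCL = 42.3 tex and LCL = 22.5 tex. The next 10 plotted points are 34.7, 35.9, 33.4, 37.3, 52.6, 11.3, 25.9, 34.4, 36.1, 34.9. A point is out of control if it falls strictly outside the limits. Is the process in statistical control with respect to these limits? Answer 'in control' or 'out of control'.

out of control

Compare each point to [22.5, 42.3]: sample 5 = 52.6 > UCL; sample 6 = 11.3 < LCL.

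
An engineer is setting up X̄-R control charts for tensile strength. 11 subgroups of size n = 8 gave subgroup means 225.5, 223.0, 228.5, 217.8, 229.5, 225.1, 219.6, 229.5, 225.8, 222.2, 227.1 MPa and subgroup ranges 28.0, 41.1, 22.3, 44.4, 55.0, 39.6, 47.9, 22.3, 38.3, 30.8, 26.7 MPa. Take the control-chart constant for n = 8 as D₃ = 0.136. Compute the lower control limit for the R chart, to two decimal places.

R̄ = (28.0 + 41.1 + 22.3 + 44.4 + 55.0 + 39.6 + 47.9 + 22.3 + 38.3 + 30.8 + 26.7) / 11 = 396.4000 / 11 = 36.0364
LCL_R = D₃·R̄ = 0.136 × 36.0364 = 4.9009

4.90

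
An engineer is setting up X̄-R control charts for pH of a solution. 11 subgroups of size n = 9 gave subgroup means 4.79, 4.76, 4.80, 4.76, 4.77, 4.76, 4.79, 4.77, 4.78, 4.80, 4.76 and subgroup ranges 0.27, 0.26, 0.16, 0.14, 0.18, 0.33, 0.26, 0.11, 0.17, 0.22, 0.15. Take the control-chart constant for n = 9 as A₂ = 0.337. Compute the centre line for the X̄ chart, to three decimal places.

X̄̄ = (4.79 + 4.76 + 4.80 + 4.76 + 4.77 + 4.76 + 4.79 + 4.77 + 4.78 + 4.80 + 4.76) / 11 = 52.5400 / 11 = 4.7764
CL = X̄̄ = 4.7764

4.776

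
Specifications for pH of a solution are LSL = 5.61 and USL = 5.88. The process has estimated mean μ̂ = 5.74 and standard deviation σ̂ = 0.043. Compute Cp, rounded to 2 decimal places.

Cp = (USL − LSL) / (6σ̂) = (5.88 − 5.61) / (6 × 0.043) = 0.2700 / 0.2580 = 1.0465

1.05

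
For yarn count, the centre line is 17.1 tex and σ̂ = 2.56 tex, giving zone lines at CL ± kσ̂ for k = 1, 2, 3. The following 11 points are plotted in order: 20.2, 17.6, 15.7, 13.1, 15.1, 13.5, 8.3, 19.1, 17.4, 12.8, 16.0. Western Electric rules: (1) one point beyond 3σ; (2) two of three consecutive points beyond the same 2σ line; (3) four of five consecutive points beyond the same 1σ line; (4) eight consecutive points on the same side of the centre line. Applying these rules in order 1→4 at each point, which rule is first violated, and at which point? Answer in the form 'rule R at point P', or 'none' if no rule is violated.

rule 1 at point 7

Zone of each point (C = within 1σ̂, B = 1σ̂–2σ̂, A = 2σ̂–3σ̂, * = beyond 3σ̂; sign = side of CL): 1:+B, 2:+C, 3:-C, 4:-B, 5:-C, 6:-B, 7:-*, 8:+C, 9:+C, 10:-B, 11:-C
Rule 1 (one point beyond the 3σ limits) is satisfied at point 7.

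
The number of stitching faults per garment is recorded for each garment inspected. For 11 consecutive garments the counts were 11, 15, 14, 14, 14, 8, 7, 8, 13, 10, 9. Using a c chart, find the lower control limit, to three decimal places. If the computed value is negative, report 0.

1.150

c̄ = (11 + 15 + 14 + 14 + 14 + 8 + 7 + 8 + 13 + 10 + 9) / 11 = 123 / 11 = 11.1818
LCL = c̄ − 3√c̄ = 11.1818 − 3 × 3.3439 = 1.1501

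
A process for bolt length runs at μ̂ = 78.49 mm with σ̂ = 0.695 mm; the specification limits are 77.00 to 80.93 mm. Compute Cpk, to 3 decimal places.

Cpu = (USL − μ̂) / (3σ̂) = (80.93 − 78.49) / (3 × 0.695) = 1.1703; Cpl = (μ̂ − LSL) / (3σ̂) = (78.49 − 77.00) / (3 × 0.695) = 0.7146; Cpk = min(Cpu, Cpl) = 0.7146

0.715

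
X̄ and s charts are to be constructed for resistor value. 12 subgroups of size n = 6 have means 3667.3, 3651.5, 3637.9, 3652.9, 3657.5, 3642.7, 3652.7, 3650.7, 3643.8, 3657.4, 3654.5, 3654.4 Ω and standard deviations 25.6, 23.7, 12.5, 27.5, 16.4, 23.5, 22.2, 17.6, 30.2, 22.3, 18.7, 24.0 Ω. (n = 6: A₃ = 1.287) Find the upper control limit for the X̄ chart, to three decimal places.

3680.277

X̄̄ = (3667.3 + 3651.5 + 3637.9 + 3652.9 + 3657.5 + 3642.7 + 3652.7 + 3650.7 + 3643.8 + 3657.4 + 3654.5 + 3654.4) / 12 = 3651.9417
s̄ = (25.6 + 23.7 + 12.5 + 27.5 + 16.4 + 23.5 + 22.2 + 17.6 + 30.2 + 22.3 + 18.7 + 24.0) / 12 = 22.0167
UCL = X̄̄ + A₃·s̄ = 3651.9417 + 1.287 × 22.0167 = 3680.2771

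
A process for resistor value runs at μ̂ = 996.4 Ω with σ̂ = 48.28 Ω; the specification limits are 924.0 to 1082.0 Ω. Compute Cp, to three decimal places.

Cp = (USL − LSL) / (6σ̂) = (1082.0 − 924.0) / (6 × 48.28) = 158.0000 / 289.6800 = 0.5454

0.545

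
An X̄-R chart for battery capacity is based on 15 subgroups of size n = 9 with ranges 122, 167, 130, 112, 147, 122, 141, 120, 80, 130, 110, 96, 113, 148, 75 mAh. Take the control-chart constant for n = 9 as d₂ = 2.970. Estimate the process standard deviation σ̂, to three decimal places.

R̄ = (122 + 167 + 130 + 112 + 147 + 122 + 141 + 120 + 80 + 130 + 110 + 96 + 113 + 148 + 75) / 15 = 120.8667
σ̂ = R̄ / d₂ = 120.8667 / 2.970 = 40.6958

40.696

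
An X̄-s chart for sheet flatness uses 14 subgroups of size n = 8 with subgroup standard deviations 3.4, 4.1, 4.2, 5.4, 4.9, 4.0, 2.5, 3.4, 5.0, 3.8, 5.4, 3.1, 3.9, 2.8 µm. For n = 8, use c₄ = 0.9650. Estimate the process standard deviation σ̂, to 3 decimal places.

4.138

s̄ = (3.4 + 4.1 + 4.2 + 5.4 + 4.9 + 4.0 + 2.5 + 3.4 + 5.0 + 3.8 + 5.4 + 3.1 + 3.9 + 2.8) / 14 = 3.9929
σ̂ = s̄ / c₄ = 3.9929 / 0.9650 = 4.1377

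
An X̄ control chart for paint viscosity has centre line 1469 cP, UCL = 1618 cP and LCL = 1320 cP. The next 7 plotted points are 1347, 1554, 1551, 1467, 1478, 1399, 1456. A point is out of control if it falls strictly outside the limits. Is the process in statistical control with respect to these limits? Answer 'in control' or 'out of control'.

All 7 points lie within [1320, 1618].

in control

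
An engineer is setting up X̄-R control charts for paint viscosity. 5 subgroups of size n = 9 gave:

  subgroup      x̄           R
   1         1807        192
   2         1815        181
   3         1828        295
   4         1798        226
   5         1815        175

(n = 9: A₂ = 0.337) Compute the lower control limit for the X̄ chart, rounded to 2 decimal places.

1740.55

X̄̄ = (1807 + 1815 + 1828 + 1798 + 1815) / 5 = 9063.0000 / 5 = 1812.6000
R̄ = (192 + 181 + 295 + 226 + 175) / 5 = 1069.0000 / 5 = 213.8000
LCL = X̄̄ − A₂·R̄ = 1812.6000 − 0.337 × 213.8000 = 1740.5494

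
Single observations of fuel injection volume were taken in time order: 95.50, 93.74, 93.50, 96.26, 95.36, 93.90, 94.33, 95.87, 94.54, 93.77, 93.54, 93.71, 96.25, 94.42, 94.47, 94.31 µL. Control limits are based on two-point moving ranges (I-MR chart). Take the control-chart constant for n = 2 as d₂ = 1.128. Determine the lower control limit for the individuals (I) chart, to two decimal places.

91.72

X̄ = (95.50 + 93.74 + 93.50 + 96.26 + 95.36 + 93.90 + 94.33 + 95.87 + 94.54 + 93.77 + 93.54 + 93.71 + 96.25 + 94.42 + 94.47 + 94.31) / 16 = 94.5919
Moving ranges: 1.76, 0.24, 2.76, 0.90, 1.46, 0.43, 1.54, 1.33, 0.77, 0.23, 0.17, 2.54, 1.83, 0.05, 0.16; M̄R̄ = 16.1700 / 15 = 1.0780
LCL = X̄ − 3·M̄R̄/d₂ = 94.5919 − 3 × 1.0780 / 1.128 = 91.7249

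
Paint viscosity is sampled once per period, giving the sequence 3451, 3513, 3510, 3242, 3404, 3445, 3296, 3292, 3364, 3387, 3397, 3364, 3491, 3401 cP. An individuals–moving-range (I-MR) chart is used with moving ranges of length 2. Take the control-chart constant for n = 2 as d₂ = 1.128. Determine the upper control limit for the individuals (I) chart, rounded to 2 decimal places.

X̄ = (3451 + 3513 + 3510 + 3242 + 3404 + 3445 + 3296 + 3292 + 3364 + 3387 + 3397 + 3364 + 3491 + 3401) / 14 = 3396.9286
Moving ranges: 62, 3, 268, 162, 41, 149, 4, 72, 23, 10, 33, 127, 90; M̄R̄ = 1044.0000 / 13 = 80.3077
UCL = X̄ + 3·M̄R̄/d₂ = 3396.9286 + 3 × 80.3077 / 1.128 = 3610.5129

3610.51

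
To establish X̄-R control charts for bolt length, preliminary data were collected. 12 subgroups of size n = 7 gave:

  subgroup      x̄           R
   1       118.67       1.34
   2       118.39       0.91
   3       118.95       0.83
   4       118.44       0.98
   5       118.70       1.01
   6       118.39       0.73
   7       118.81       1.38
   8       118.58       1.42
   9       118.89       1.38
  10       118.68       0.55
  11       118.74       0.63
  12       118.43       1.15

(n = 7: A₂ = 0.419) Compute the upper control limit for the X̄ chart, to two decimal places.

X̄̄ = (118.67 + 118.39 + 118.95 + 118.44 + 118.70 + 118.39 + 118.81 + 118.58 + 118.89 + 118.68 + 118.74 + 118.43) / 12 = 1423.6700 / 12 = 118.6392
R̄ = (1.34 + 0.91 + 0.83 + 0.98 + 1.01 + 0.73 + 1.38 + 1.42 + 1.38 + 0.55 + 0.63 + 1.15) / 12 = 12.3100 / 12 = 1.0258
UCL = X̄̄ + A₂·R̄ = 118.6392 + 0.419 × 1.0258 = 119.0690

119.07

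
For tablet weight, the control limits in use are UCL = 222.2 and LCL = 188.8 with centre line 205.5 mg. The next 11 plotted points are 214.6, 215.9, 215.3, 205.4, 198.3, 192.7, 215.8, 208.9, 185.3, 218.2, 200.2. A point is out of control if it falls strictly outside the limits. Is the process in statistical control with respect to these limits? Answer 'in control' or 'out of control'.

Compare each point to [188.8, 222.2]: sample 9 = 185.3 < LCL.

out of control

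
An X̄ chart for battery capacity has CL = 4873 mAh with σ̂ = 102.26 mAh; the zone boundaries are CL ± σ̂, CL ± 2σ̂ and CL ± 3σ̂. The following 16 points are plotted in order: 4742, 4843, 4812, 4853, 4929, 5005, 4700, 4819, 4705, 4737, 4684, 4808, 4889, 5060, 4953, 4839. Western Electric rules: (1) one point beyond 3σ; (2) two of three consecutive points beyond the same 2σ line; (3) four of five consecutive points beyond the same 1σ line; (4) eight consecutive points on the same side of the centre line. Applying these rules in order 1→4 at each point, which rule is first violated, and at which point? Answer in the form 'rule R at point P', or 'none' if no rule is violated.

Zone of each point (C = within 1σ̂, B = 1σ̂–2σ̂, A = 2σ̂–3σ̂, * = beyond 3σ̂; sign = side of CL): 1:-B, 2:-C, 3:-C, 4:-C, 5:+C, 6:+B, 7:-B, 8:-C, 9:-B, 10:-B, 11:-B, 12:-C, 13:+C, 14:+B, 15:+C, 16:-C
Rule 3 (four of five consecutive points beyond the same 1σ limit) is satisfied at point 11.

rule 3 at point 11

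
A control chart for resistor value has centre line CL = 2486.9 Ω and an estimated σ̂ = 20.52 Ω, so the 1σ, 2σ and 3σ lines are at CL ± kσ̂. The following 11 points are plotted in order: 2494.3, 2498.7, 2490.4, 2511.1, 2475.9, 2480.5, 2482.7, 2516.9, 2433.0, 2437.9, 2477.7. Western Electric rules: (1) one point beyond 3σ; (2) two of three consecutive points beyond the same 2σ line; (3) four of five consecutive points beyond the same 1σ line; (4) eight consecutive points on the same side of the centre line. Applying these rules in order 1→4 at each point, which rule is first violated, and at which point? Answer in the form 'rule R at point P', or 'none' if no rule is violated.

rule 2 at point 10

Zone of each point (C = within 1σ̂, B = 1σ̂–2σ̂, A = 2σ̂–3σ̂, * = beyond 3σ̂; sign = side of CL): 1:+C, 2:+C, 3:+C, 4:+B, 5:-C, 6:-C, 7:-C, 8:+B, 9:-A, 10:-A, 11:-C
Rule 2 (two of three consecutive points beyond the same 2σ limit) is satisfied at point 10.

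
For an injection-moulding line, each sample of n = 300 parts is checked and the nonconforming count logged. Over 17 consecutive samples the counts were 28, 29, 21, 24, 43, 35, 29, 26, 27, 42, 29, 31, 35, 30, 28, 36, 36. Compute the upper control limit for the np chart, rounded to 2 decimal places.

p̄ = Σdᵢ / (k·n) = 529 / (17 × 300) = 0.10373
UCL = np̄ + 3·√(np̄(1−p̄)) = 31.1176 + 3 × √(31.1176×0.89627) = 31.1176 + 3 × 5.2811 = 46.9609

46.96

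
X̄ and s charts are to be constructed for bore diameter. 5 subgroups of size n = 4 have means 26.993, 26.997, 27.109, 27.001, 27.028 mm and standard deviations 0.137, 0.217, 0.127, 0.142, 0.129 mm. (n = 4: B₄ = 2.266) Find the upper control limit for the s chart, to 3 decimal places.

s̄ = (0.137 + 0.217 + 0.127 + 0.142 + 0.129) / 5 = 0.1504
UCL_s = B₄·s̄ = 2.266 × 0.1504 = 0.3408

0.341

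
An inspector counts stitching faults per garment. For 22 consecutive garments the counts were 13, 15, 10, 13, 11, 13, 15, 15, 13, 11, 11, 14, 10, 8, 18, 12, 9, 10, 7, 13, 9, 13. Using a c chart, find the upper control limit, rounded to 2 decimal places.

c̄ = (13 + 15 + 10 + 13 + 11 + 13 + 15 + 15 + 13 + 11 + 11 + 14 + 10 + 8 + 18 + 12 + 9 + 10 + 7 + 13 + 9 + 13) / 22 = 263 / 22 = 11.9545
UCL = c̄ + 3√c̄ = 11.9545 + 3 × √11.9545 = 11.9545 + 3 × 3.4575 = 22.3271

22.33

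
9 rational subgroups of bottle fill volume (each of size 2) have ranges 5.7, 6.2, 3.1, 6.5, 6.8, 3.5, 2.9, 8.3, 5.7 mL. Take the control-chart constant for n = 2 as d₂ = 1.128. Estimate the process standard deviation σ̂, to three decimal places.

4.797

R̄ = (5.7 + 6.2 + 3.1 + 6.5 + 6.8 + 3.5 + 2.9 + 8.3 + 5.7) / 9 = 5.4111
σ̂ = R̄ / d₂ = 5.4111 / 1.128 = 4.7971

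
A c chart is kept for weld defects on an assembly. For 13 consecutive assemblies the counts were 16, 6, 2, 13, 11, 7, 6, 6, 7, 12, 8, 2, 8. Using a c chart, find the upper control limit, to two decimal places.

c̄ = (16 + 6 + 2 + 13 + 11 + 7 + 6 + 6 + 7 + 12 + 8 + 2 + 8) / 13 = 104 / 13 = 8.0000
UCL = c̄ + 3√c̄ = 8.0000 + 3 × √8.0000 = 8.0000 + 3 × 2.8284 = 16.4853

16.49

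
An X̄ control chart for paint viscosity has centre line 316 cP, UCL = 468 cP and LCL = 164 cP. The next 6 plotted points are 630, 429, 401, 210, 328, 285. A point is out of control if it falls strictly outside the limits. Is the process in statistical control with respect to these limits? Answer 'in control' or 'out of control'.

out of control

Compare each point to [164, 468]: sample 1 = 630 > UCL.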